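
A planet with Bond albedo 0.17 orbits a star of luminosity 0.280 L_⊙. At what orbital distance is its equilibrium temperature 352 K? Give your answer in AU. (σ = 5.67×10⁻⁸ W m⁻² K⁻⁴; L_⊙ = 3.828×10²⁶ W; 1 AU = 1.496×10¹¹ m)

d ≈ 0.301 AU

L = 0.280 × 3.828×10²⁶ = 1.07×10²⁶ W.
From T_eq⁴ = L(1−A)/(16πσd²): d = √[L(1−A)/(16πσT_eq⁴)].
d = √[1.07×10²⁶ × 0.83 / (16π × 5.67×10⁻⁸ × (352)⁴)] = 4.51×10¹⁰ m = 0.301 AU.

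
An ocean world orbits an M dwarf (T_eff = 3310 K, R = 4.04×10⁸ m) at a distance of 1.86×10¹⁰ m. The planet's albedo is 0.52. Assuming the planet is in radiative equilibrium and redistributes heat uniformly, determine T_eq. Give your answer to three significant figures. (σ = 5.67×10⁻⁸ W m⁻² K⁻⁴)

L = 4πR_⋆²σT_⋆⁴ = 4π(4.04×10⁸)² × 5.67×10⁻⁸ × (3310)⁴ = 1.40×10²⁵ W.
S = L/(4πd²) = 3210 W m⁻².
Energy balance: absorbed = emitted ⇒ πR²·S(1−A) = 4πR²·σT_eq⁴, so T_eq⁴ = S(1−A)/(4σ).
T_eq = [3210 × 0.48 / (4 × 5.67×10⁻⁸)]^(1/4) = (6.80×10⁹)^(1/4) = 287 K.

T_eq ≈ 287 K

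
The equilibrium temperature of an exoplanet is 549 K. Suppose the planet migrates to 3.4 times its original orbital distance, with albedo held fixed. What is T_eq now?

T_eq ∝ L^(1/4) · d^(−1/2).
T′ = 549 / 3.4^(1/2) = 298 K.

T_eq ≈ 298 K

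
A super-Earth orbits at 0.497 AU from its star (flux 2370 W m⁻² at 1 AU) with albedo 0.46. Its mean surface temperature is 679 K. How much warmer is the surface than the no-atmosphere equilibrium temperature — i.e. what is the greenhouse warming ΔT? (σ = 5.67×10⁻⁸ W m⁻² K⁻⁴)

S = 2370/0.497² = 9595 W m⁻².
T_eq = [S(1−A)/(4σ)]^(1/4) = [9595×0.54/(4×5.67×10⁻⁸)]^(1/4) = 388.8 K.
ΔT = T_surf − T_eq = 679 − 388.8.

ΔT ≈ 290.2 K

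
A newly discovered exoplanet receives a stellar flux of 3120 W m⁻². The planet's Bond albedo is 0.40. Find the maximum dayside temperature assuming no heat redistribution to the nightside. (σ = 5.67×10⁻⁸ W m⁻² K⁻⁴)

T_ss ≈ 426 K

With no redistribution each surface element balances locally: S(1−A) = σT⁴.
T = [3120 × 0.60 / 5.67×10⁻⁸]^(1/4) = (3.30×10¹⁰)^(1/4) = 426 K.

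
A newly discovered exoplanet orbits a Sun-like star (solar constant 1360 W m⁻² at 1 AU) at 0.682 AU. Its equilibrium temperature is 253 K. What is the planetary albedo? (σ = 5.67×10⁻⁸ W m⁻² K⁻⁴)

Flux at 0.682 AU: S = 1360/0.682² = 2920 W m⁻².
From T_eq⁴ = S(1−A)/(4σ): 1−A = 4σT_eq⁴/S.
1−A = 4 × 5.67×10⁻⁸ × (253)⁴ / 2920 = 0.318.

A ≈ 0.68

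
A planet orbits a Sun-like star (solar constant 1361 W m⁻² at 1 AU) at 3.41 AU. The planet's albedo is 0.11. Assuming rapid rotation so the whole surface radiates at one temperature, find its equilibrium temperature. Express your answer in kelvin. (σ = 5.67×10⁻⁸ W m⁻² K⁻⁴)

Flux at 3.41 AU: S = 1361/3.41² = 117 W m⁻².
Energy balance: absorbed = emitted ⇒ πR²·S(1−A) = 4πR²·σT_eq⁴, so T_eq⁴ = S(1−A)/(4σ).
T_eq = [117 × 0.89 / (4 × 5.67×10⁻⁸)]^(1/4) = (4.59×10⁸)^(1/4) = 146 K.

T_eq ≈ 146 K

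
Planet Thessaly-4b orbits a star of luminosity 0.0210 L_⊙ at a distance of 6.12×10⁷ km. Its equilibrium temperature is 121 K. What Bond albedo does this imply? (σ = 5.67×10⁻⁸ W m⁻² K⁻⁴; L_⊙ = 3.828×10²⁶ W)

A ≈ 0.72

d = 6.12×10⁷ km = 6.12×10¹⁰ m.
L = 0.0210 × 3.828×10²⁶ = 8.04×10²⁴ W.
Flux: S = L/(4πd²) = 8.04×10²⁴/(4π×(6.12×10¹⁰)²) = 171 W m⁻².
From T_eq⁴ = S(1−A)/(4σ): 1−A = 4σT_eq⁴/S.
1−A = 4 × 5.67×10⁻⁸ × (121)⁴ / 171 = 0.285.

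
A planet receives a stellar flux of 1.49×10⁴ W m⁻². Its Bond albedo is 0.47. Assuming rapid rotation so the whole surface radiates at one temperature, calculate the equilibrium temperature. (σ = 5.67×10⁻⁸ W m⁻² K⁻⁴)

T_eq ≈ 432 K

Energy balance: absorbed = emitted ⇒ πR²·S(1−A) = 4πR²·σT_eq⁴, so T_eq⁴ = S(1−A)/(4σ).
T_eq = [1.49×10⁴ × 0.53 / (4 × 5.67×10⁻⁸)]^(1/4) = (3.48×10¹⁰)^(1/4) = 432 K.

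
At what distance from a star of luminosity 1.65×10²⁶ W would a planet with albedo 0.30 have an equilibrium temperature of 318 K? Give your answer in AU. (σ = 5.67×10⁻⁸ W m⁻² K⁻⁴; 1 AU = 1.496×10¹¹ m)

From T_eq⁴ = L(1−A)/(16πσd²): d = √[L(1−A)/(16πσT_eq⁴)].
d = √[1.65×10²⁶ × 0.70 / (16π × 5.67×10⁻⁸ × (318)⁴)] = 6.30×10¹⁰ m = 0.421 AU.

d ≈ 0.421 AU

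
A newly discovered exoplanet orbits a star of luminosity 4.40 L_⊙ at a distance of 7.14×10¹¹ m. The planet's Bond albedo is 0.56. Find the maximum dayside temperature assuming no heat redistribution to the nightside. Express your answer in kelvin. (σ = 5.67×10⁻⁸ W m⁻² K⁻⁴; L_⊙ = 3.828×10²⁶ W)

L = 4.40 × 3.828×10²⁶ = 1.68×10²⁷ W.
Flux: S = L/(4πd²) = 1.68×10²⁷/(4π×(7.14×10¹¹)²) = 263 W m⁻².
With no redistribution each surface element balances locally: S(1−A) = σT⁴.
T = [263 × 0.44 / 5.67×10⁻⁸]^(1/4) = (2.04×10⁹)^(1/4) = 213 K.

T_ss ≈ 213 K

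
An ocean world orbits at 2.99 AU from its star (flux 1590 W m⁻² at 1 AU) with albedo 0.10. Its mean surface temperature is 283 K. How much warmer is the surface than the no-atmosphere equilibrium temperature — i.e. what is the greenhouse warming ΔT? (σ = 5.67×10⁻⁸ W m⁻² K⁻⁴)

ΔT ≈ 120.0 K

S = 1590/2.99² = 177.9 W m⁻².
T_eq = [S(1−A)/(4σ)]^(1/4) = [177.9×0.90/(4×5.67×10⁻⁸)]^(1/4) = 163.0 K.
ΔT = T_surf − T_eq = 283 − 163.0.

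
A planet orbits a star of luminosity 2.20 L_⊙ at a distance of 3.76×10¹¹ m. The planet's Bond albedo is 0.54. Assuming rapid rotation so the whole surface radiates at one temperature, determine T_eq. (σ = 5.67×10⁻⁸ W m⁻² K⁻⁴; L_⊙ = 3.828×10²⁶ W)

T_eq ≈ 176 K

L = 2.20 × 3.828×10²⁶ = 8.42×10²⁶ W.
Flux: S = L/(4πd²) = 8.42×10²⁶/(4π×(3.76×10¹¹)²) = 474 W m⁻².
Energy balance: absorbed = emitted ⇒ πR²·S(1−A) = 4πR²·σT_eq⁴, so T_eq⁴ = S(1−A)/(4σ).
T_eq = [474 × 0.46 / (4 × 5.67×10⁻⁸)]^(1/4) = (9.61×10⁸)^(1/4) = 176 K.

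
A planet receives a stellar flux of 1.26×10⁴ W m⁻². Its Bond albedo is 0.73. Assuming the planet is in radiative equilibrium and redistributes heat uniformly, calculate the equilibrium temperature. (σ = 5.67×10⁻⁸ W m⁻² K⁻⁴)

T_eq ≈ 350 K

Energy balance: absorbed = emitted ⇒ πR²·S(1−A) = 4πR²·σT_eq⁴, so T_eq⁴ = S(1−A)/(4σ).
T_eq = [1.26×10⁴ × 0.27 / (4 × 5.67×10⁻⁸)]^(1/4) = (1.50×10¹⁰)^(1/4) = 350 K.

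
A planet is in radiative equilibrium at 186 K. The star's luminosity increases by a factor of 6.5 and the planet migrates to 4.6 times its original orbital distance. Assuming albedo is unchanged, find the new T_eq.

T_eq ∝ L^(1/4) · d^(−1/2).
T′ = 186 × 6.5^(1/4) / 4.6^(1/2) = 138 K.

T_eq ≈ 138 K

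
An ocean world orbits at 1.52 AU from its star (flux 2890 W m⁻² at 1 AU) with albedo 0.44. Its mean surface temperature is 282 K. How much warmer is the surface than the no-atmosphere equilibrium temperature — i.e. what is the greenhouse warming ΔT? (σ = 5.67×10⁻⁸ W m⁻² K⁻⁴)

ΔT ≈ 46.3 K

S = 2890/1.52² = 1251 W m⁻².
T_eq = [S(1−A)/(4σ)]^(1/4) = [1251×0.56/(4×5.67×10⁻⁸)]^(1/4) = 235.7 K.
ΔT = T_surf − T_eq = 282 − 235.7.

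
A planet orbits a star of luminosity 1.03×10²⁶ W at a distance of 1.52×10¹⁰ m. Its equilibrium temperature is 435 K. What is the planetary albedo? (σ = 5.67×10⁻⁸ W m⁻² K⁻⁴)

A ≈ 0.77

Flux: S = L/(4πd²) = 1.03×10²⁶/(4π×(1.52×10¹⁰)²) = 3.55×10⁴ W m⁻².
From T_eq⁴ = S(1−A)/(4σ): 1−A = 4σT_eq⁴/S.
1−A = 4 × 5.67×10⁻⁸ × (435)⁴ / 3.55×10⁴ = 0.229.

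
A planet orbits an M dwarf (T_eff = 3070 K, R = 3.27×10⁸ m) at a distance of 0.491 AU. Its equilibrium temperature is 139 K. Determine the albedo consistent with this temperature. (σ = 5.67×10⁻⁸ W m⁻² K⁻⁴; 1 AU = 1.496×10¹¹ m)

d = 0.491 AU = 7.35×10¹⁰ m.
L = 4πR_⋆²σT_⋆⁴ = 4π(3.27×10⁸)² × 5.67×10⁻⁸ × (3070)⁴ = 6.77×10²⁴ W.
S = L/(4πd²) = 99.8 W m⁻².
From T_eq⁴ = S(1−A)/(4σ): 1−A = 4σT_eq⁴/S.
1−A = 4 × 5.67×10⁻⁸ × (139)⁴ / 99.8 = 0.848.

A ≈ 0.15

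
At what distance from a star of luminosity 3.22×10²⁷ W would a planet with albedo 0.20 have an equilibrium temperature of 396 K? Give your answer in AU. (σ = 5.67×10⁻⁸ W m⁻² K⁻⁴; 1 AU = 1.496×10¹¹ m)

d ≈ 1.28 AU

From T_eq⁴ = L(1−A)/(16πσd²): d = √[L(1−A)/(16πσT_eq⁴)].
d = √[3.22×10²⁷ × 0.80 / (16π × 5.67×10⁻⁸ × (396)⁴)] = 1.92×10¹¹ m = 1.28 AU.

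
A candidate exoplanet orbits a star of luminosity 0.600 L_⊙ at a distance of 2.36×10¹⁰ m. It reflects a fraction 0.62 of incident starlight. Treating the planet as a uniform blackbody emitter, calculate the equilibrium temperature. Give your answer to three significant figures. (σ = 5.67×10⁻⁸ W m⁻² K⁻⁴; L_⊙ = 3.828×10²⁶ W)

T_eq ≈ 484 K

L = 0.600 × 3.828×10²⁶ = 2.30×10²⁶ W.
Flux: S = L/(4πd²) = 2.30×10²⁶/(4π×(2.36×10¹⁰)²) = 3.28×10⁴ W m⁻².
Energy balance: absorbed = emitted ⇒ πR²·S(1−A) = 4πR²·σT_eq⁴, so T_eq⁴ = S(1−A)/(4σ).
T_eq = [3.28×10⁴ × 0.38 / (4 × 5.67×10⁻⁸)]^(1/4) = (5.50×10¹⁰)^(1/4) = 484 K.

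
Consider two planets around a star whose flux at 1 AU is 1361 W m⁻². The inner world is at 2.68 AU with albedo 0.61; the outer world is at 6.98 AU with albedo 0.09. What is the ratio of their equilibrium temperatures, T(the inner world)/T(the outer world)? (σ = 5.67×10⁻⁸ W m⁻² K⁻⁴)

T_eq = [S₀(1−A)/(4σd²)]^(1/4), so T ∝ (1−A)^(1/4) / √d.
T₁ = [1361×0.39/(4×5.67×10⁻⁸×2.68²)]^(1/4) = 134.35 K.
T₂ = [1361×0.91/(4×5.67×10⁻⁸×6.98²)]^(1/4) = 102.89 K.

T₁/T₂ ≈ 1.306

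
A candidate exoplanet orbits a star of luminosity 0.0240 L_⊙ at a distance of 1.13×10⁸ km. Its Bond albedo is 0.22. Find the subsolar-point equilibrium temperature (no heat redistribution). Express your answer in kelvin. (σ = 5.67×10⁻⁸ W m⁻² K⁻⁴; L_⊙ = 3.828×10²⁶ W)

T_ss ≈ 168 K

d = 1.13×10⁸ km = 1.13×10¹¹ m.
L = 0.0240 × 3.828×10²⁶ = 9.19×10²⁴ W.
Flux: S = L/(4πd²) = 9.19×10²⁴/(4π×(1.13×10¹¹)²) = 57.3 W m⁻².
At the subsolar point the surface absorbs S(1−A) and emits σT⁴ per unit area — no factor of 4, since only the local patch is in balance.
T = [57.3 × 0.78 / 5.67×10⁻⁸]^(1/4) = (7.88×10⁸)^(1/4) = 168 K.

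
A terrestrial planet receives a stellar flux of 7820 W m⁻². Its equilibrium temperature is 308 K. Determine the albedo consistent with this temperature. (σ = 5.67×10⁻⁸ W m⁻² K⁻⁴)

From T_eq⁴ = S(1−A)/(4σ): 1−A = 4σT_eq⁴/S.
1−A = 4 × 5.67×10⁻⁸ × (308)⁴ / 7820 = 0.261.

A ≈ 0.74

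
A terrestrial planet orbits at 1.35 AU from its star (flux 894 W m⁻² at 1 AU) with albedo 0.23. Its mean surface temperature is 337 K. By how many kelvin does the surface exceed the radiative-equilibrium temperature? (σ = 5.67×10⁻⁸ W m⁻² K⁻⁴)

ΔT ≈ 135.0 K

S = 894/1.35² = 490.5 W m⁻².
T_eq = [S(1−A)/(4σ)]^(1/4) = [490.5×0.77/(4×5.67×10⁻⁸)]^(1/4) = 202.0 K.
ΔT = T_surf − T_eq = 337 − 202.0.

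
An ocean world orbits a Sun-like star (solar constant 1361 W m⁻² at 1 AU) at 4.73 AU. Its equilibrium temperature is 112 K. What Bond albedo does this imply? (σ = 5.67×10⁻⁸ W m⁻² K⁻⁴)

Flux at 4.73 AU: S = 1361/4.73² = 60.8 W m⁻².
From T_eq⁴ = S(1−A)/(4σ): 1−A = 4σT_eq⁴/S.
1−A = 4 × 5.67×10⁻⁸ × (112)⁴ / 60.8 = 0.587.

A ≈ 0.41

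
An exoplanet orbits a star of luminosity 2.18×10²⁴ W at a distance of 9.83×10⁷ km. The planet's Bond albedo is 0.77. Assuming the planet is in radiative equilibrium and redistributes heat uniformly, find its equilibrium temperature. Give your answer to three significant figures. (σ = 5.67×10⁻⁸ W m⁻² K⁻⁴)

T_eq ≈ 65.3 K

d = 9.83×10⁷ km = 9.83×10¹⁰ m.
Flux: S = L/(4πd²) = 2.18×10²⁴/(4π×(9.83×10¹⁰)²) = 18.0 W m⁻².
Energy balance: absorbed = emitted ⇒ πR²·S(1−A) = 4πR²·σT_eq⁴, so T_eq⁴ = S(1−A)/(4σ).
T_eq = [18.0 × 0.23 / (4 × 5.67×10⁻⁸)]^(1/4) = (1.82×10⁷)^(1/4) = 65.3 K.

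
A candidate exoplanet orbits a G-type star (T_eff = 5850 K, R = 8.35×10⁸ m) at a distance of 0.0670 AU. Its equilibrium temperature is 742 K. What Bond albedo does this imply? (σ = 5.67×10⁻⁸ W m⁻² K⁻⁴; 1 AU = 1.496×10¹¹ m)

A ≈ 0.85

d = 0.0670 AU = 1.00×10¹⁰ m.
L = 4πR_⋆²σT_⋆⁴ = 4π(8.35×10⁸)² × 5.67×10⁻⁸ × (5850)⁴ = 5.82×10²⁶ W.
S = L/(4πd²) = 4.61×10⁵ W m⁻².
From T_eq⁴ = S(1−A)/(4σ): 1−A = 4σT_eq⁴/S.
1−A = 4 × 5.67×10⁻⁸ × (742)⁴ / 4.61×10⁵ = 0.149.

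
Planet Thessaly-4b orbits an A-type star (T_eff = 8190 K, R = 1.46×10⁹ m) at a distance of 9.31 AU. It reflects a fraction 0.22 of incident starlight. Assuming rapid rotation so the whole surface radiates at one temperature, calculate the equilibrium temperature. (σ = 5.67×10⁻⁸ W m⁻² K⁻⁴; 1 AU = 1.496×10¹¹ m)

T_eq ≈ 176 K

d = 9.31 AU = 1.39×10¹² m.
L = 4πR_⋆²σT_⋆⁴ = 4π(1.46×10⁹)² × 5.67×10⁻⁸ × (8190)⁴ = 6.83×10²⁷ W.
S = L/(4πd²) = 280 W m⁻².
Energy balance: absorbed = emitted ⇒ πR²·S(1−A) = 4πR²·σT_eq⁴, so T_eq⁴ = S(1−A)/(4σ).
T_eq = [280 × 0.78 / (4 × 5.67×10⁻⁸)]^(1/4) = (9.64×10⁸)^(1/4) = 176 K.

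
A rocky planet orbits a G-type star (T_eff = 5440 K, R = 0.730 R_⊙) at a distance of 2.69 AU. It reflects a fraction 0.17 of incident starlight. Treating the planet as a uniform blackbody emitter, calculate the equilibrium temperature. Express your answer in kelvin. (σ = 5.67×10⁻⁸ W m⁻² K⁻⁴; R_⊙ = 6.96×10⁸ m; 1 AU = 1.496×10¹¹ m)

R_⋆ = 0.730 × 6.96×10⁸ = 5.08×10⁸ m.
d = 2.69 AU = 4.02×10¹¹ m.
L = 4πR_⋆²σT_⋆⁴ = 4π(5.08×10⁸)² × 5.67×10⁻⁸ × (5440)⁴ = 1.61×10²⁶ W.
S = L/(4πd²) = 79.2 W m⁻².
Energy balance: absorbed = emitted ⇒ πR²·S(1−A) = 4πR²·σT_eq⁴, so T_eq⁴ = S(1−A)/(4σ).
T_eq = [79.2 × 0.83 / (4 × 5.67×10⁻⁸)]^(1/4) = (2.90×10⁸)^(1/4) = 130 K.

T_eq ≈ 130 K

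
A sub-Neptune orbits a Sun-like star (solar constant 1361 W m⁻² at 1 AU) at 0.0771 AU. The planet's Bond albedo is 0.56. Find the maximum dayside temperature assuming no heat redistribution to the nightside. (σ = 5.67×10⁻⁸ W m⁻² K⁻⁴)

Flux at 0.0771 AU: S = 1361/0.0771² = 2.29×10⁵ W m⁻².
With no redistribution each surface element balances locally: S(1−A) = σT⁴.
T = [2.29×10⁵ × 0.44 / 5.67×10⁻⁸]^(1/4) = (1.78×10¹²)^(1/4) = 1150 K.

T_ss ≈ 1150 K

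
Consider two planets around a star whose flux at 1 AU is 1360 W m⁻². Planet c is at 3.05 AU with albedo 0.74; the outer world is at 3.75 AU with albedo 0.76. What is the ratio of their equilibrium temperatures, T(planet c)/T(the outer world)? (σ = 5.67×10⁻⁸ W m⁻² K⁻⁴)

T₁/T₂ ≈ 1.131

T_eq = [S₀(1−A)/(4σd²)]^(1/4), so T ∝ (1−A)^(1/4) / √d.
T₁ = [1360×0.26/(4×5.67×10⁻⁸×3.05²)]^(1/4) = 113.78 K.
T₂ = [1360×0.24/(4×5.67×10⁻⁸×3.75²)]^(1/4) = 100.58 K.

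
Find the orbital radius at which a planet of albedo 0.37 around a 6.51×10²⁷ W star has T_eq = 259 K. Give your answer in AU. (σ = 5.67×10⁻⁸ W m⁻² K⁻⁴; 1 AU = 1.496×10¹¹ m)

From T_eq⁴ = L(1−A)/(16πσd²): d = √[L(1−A)/(16πσT_eq⁴)].
d = √[6.51×10²⁷ × 0.63 / (16π × 5.67×10⁻⁸ × (259)⁴)] = 5.66×10¹¹ m = 3.78 AU.

d ≈ 3.78 AU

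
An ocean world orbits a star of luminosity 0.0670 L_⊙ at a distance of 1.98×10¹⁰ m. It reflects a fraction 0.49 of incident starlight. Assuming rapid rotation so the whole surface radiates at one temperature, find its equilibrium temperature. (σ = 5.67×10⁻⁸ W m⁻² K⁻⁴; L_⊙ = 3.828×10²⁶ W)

L = 0.0670 × 3.828×10²⁶ = 2.56×10²⁵ W.
Flux: S = L/(4πd²) = 2.56×10²⁵/(4π×(1.98×10¹⁰)²) = 5210 W m⁻².
Energy balance: absorbed = emitted ⇒ πR²·S(1−A) = 4πR²·σT_eq⁴, so T_eq⁴ = S(1−A)/(4σ).
T_eq = [5210 × 0.51 / (4 × 5.67×10⁻⁸)]^(1/4) = (1.17×10¹⁰)^(1/4) = 329 K.

T_eq ≈ 329 K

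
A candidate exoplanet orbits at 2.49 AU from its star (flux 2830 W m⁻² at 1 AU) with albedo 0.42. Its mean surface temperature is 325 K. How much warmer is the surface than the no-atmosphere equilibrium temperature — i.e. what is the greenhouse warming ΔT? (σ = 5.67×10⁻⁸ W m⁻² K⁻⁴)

ΔT ≈ 140.2 K

S = 2830/2.49² = 456.4 W m⁻².
T_eq = [S(1−A)/(4σ)]^(1/4) = [456.4×0.58/(4×5.67×10⁻⁸)]^(1/4) = 184.8 K.
ΔT = T_surf − T_eq = 325 − 184.8.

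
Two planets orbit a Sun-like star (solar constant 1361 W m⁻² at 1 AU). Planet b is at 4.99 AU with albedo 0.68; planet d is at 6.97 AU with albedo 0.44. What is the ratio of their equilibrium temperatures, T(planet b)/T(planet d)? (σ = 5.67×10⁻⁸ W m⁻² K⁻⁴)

T₁/T₂ ≈ 1.028

T_eq = [S₀(1−A)/(4σd²)]^(1/4), so T ∝ (1−A)^(1/4) / √d.
T₁ = [1361×0.32/(4×5.67×10⁻⁸×4.99²)]^(1/4) = 93.71 K.
T₂ = [1361×0.56/(4×5.67×10⁻⁸×6.97²)]^(1/4) = 91.20 K.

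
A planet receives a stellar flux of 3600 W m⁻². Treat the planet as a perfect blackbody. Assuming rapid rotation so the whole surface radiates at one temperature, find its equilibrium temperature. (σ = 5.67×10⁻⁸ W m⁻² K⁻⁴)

Energy balance: absorbed = emitted ⇒ πR²·S(1−A) = 4πR²·σT_eq⁴, so T_eq⁴ = S(1−A)/(4σ).
T_eq = [3600 × 1.00 / (4 × 5.67×10⁻⁸)]^(1/4) = (1.59×10¹⁰)^(1/4) = 355 K.

T_eq ≈ 355 K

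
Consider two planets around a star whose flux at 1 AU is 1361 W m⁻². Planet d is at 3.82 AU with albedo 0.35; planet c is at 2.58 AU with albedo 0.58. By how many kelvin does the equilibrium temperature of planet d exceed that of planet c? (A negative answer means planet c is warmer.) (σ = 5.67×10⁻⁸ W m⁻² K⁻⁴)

ΔT ≈ -11.6 K

T_eq = [S₀(1−A)/(4σd²)]^(1/4), so T ∝ (1−A)^(1/4) / √d.
T₁ = [1361×0.65/(4×5.67×10⁻⁸×3.82²)]^(1/4) = 127.86 K.
T₂ = [1361×0.42/(4×5.67×10⁻⁸×2.58²)]^(1/4) = 139.49 K.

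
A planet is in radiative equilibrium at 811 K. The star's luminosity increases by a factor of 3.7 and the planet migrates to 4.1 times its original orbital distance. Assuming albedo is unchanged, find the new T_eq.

T_eq ≈ 555 K

T_eq ∝ L^(1/4) · d^(−1/2).
T′ = 811 × 3.7^(1/4) / 4.1^(1/2) = 555 K.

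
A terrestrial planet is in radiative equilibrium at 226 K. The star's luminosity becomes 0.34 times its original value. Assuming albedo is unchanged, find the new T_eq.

T_eq ≈ 173 K

T_eq ∝ L^(1/4) · d^(−1/2).
T′ = 226 × 0.34^(1/4) = 173 K.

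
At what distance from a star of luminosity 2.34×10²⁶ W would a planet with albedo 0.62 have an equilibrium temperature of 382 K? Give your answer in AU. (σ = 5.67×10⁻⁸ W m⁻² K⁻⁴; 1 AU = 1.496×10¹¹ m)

d ≈ 0.256 AU

From T_eq⁴ = L(1−A)/(16πσd²): d = √[L(1−A)/(16πσT_eq⁴)].
d = √[2.34×10²⁶ × 0.38 / (16π × 5.67×10⁻⁸ × (382)⁴)] = 3.83×10¹⁰ m = 0.256 AU.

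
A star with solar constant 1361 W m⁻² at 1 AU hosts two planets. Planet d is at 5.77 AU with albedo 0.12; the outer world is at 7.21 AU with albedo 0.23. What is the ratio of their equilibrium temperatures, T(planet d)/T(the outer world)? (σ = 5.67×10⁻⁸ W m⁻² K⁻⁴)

T₁/T₂ ≈ 1.156

T_eq = [S₀(1−A)/(4σd²)]^(1/4), so T ∝ (1−A)^(1/4) / √d.
T₁ = [1361×0.88/(4×5.67×10⁻⁸×5.77²)]^(1/4) = 112.22 K.
T₂ = [1361×0.77/(4×5.67×10⁻⁸×7.21²)]^(1/4) = 97.10 K.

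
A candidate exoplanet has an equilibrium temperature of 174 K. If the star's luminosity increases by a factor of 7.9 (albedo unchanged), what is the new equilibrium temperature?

T_eq ≈ 292 K

T_eq ∝ L^(1/4) · d^(−1/2).
T′ = 174 × 7.9^(1/4) = 292 K.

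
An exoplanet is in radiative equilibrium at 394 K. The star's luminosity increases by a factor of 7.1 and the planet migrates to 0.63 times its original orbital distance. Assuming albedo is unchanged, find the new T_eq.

T_eq ≈ 810 K

T_eq ∝ L^(1/4) · d^(−1/2).
T′ = 394 × 7.1^(1/4) / 0.63^(1/2) = 810 K.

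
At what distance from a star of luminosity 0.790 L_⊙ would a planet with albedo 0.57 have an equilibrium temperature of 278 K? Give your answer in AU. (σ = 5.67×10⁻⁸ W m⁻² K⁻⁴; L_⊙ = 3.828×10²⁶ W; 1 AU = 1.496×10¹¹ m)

d ≈ 0.584 AU

L = 0.790 × 3.828×10²⁶ = 3.02×10²⁶ W.
From T_eq⁴ = L(1−A)/(16πσd²): d = √[L(1−A)/(16πσT_eq⁴)].
d = √[3.02×10²⁶ × 0.43 / (16π × 5.67×10⁻⁸ × (278)⁴)] = 8.74×10¹⁰ m = 0.584 AU.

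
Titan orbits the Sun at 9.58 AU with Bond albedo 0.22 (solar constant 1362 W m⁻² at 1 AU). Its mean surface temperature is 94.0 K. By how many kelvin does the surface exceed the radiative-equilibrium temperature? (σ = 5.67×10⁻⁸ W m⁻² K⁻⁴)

ΔT ≈ 9.5 K

S = 1362/9.58² = 14.84 W m⁻².
T_eq = [S(1−A)/(4σ)]^(1/4) = [14.84×0.78/(4×5.67×10⁻⁸)]^(1/4) = 84.5 K.
ΔT = T_surf − T_eq = 94 − 84.5.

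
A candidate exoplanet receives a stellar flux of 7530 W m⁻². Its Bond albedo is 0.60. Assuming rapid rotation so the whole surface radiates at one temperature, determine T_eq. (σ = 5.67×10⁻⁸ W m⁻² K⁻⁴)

T_eq ≈ 339 K

Energy balance: absorbed = emitted ⇒ πR²·S(1−A) = 4πR²·σT_eq⁴, so T_eq⁴ = S(1−A)/(4σ).
T_eq = [7530 × 0.40 / (4 × 5.67×10⁻⁸)]^(1/4) = (1.33×10¹⁰)^(1/4) = 339 K.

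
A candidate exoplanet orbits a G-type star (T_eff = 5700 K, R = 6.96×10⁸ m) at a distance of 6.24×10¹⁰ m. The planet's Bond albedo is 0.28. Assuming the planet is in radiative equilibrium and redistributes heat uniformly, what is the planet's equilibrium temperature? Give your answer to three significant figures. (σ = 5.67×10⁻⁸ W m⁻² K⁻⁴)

T_eq ≈ 392 K

L = 4πR_⋆²σT_⋆⁴ = 4π(6.96×10⁸)² × 5.67×10⁻⁸ × (5700)⁴ = 3.64×10²⁶ W.
S = L/(4πd²) = 7450 W m⁻².
Energy balance: absorbed = emitted ⇒ πR²·S(1−A) = 4πR²·σT_eq⁴, so T_eq⁴ = S(1−A)/(4σ).
T_eq = [7450 × 0.72 / (4 × 5.67×10⁻⁸)]^(1/4) = (2.36×10¹⁰)^(1/4) = 392 K.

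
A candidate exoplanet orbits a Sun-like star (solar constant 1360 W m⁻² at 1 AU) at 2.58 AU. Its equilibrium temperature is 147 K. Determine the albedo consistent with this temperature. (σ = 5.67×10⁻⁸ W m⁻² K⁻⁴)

A ≈ 0.48

Flux at 2.58 AU: S = 1360/2.58² = 204 W m⁻².
From T_eq⁴ = S(1−A)/(4σ): 1−A = 4σT_eq⁴/S.
1−A = 4 × 5.67×10⁻⁸ × (147)⁴ / 204 = 0.518.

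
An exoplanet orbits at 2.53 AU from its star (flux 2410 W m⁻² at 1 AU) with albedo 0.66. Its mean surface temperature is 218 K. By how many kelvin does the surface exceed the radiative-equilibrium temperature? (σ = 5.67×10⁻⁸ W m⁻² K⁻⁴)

S = 2410/2.53² = 376.5 W m⁻².
T_eq = [S(1−A)/(4σ)]^(1/4) = [376.5×0.34/(4×5.67×10⁻⁸)]^(1/4) = 154.1 K.
ΔT = T_surf − T_eq = 218 − 154.1.

ΔT ≈ 63.9 K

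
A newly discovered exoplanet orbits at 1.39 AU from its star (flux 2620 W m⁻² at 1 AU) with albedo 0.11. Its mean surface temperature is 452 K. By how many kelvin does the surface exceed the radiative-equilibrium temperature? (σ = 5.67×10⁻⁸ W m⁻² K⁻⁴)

S = 2620/1.39² = 1356 W m⁻².
T_eq = [S(1−A)/(4σ)]^(1/4) = [1356×0.89/(4×5.67×10⁻⁸)]^(1/4) = 270.1 K.
ΔT = T_surf − T_eq = 452 − 270.1.

ΔT ≈ 181.9 K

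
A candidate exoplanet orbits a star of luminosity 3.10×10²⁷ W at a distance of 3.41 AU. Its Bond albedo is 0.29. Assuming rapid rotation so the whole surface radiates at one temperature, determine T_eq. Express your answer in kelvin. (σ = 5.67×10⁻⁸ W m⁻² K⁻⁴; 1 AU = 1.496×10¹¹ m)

d = 3.41 AU = 5.10×10¹¹ m.
Flux: S = L/(4πd²) = 3.10×10²⁷/(4π×(5.10×10¹¹)²) = 948 W m⁻².
Energy balance: absorbed = emitted ⇒ πR²·S(1−A) = 4πR²·σT_eq⁴, so T_eq⁴ = S(1−A)/(4σ).
T_eq = [948 × 0.71 / (4 × 5.67×10⁻⁸)]^(1/4) = (2.97×10⁹)^(1/4) = 233 K.

T_eq ≈ 233 K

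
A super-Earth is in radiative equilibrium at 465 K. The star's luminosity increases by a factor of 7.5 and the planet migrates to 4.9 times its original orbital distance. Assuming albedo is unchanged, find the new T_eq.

T_eq ≈ 348 K

T_eq ∝ L^(1/4) · d^(−1/2).
T′ = 465 × 7.5^(1/4) / 4.9^(1/2) = 348 K.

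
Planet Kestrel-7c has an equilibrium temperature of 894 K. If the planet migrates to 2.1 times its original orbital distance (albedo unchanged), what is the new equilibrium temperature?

T_eq ≈ 617 K

T_eq ∝ L^(1/4) · d^(−1/2).
T′ = 894 / 2.1^(1/2) = 617 K.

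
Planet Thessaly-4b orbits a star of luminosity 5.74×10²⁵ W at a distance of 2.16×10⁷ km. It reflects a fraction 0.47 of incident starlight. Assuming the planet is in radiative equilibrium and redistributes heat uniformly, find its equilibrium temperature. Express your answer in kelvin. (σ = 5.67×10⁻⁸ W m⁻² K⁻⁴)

T_eq ≈ 389 K

d = 2.16×10⁷ km = 2.16×10¹⁰ m.
Flux: S = L/(4πd²) = 5.74×10²⁵/(4π×(2.16×10¹⁰)²) = 9790 W m⁻².
Energy balance: absorbed = emitted ⇒ πR²·S(1−A) = 4πR²·σT_eq⁴, so T_eq⁴ = S(1−A)/(4σ).
T_eq = [9790 × 0.53 / (4 × 5.67×10⁻⁸)]^(1/4) = (2.29×10¹⁰)^(1/4) = 389 K.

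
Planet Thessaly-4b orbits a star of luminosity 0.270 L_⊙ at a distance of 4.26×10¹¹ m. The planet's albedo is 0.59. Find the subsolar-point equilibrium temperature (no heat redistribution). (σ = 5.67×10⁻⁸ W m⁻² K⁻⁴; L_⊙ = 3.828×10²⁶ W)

T_ss ≈ 135 K

L = 0.270 × 3.828×10²⁶ = 1.03×10²⁶ W.
Flux: S = L/(4πd²) = 1.03×10²⁶/(4π×(4.26×10¹¹)²) = 45.3 W m⁻².
At the subsolar point the surface absorbs S(1−A) and emits σT⁴ per unit area — no factor of 4, since only the local patch is in balance.
T = [45.3 × 0.41 / 5.67×10⁻⁸]^(1/4) = (3.28×10⁸)^(1/4) = 135 K.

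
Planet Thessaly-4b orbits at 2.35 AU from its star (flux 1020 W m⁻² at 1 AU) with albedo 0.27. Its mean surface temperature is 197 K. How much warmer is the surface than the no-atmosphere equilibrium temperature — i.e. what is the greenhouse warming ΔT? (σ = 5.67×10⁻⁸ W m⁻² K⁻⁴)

S = 1020/2.35² = 184.7 W m⁻².
T_eq = [S(1−A)/(4σ)]^(1/4) = [184.7×0.73/(4×5.67×10⁻⁸)]^(1/4) = 156.1 K.
ΔT = T_surf − T_eq = 197 − 156.1.

ΔT ≈ 40.9 K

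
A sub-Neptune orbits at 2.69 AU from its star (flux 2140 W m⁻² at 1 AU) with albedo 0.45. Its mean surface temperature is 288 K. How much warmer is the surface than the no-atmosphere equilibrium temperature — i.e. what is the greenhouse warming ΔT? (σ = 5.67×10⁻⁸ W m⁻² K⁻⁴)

ΔT ≈ 124.4 K

S = 2140/2.69² = 295.7 W m⁻².
T_eq = [S(1−A)/(4σ)]^(1/4) = [295.7×0.55/(4×5.67×10⁻⁸)]^(1/4) = 163.6 K.
ΔT = T_surf − T_eq = 288 − 163.6.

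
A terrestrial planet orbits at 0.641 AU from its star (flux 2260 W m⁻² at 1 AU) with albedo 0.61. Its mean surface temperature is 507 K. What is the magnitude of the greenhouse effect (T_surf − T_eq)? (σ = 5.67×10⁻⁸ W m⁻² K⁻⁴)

ΔT ≈ 195.1 K

S = 2260/0.641² = 5500 W m⁻².
T_eq = [S(1−A)/(4σ)]^(1/4) = [5500×0.39/(4×5.67×10⁻⁸)]^(1/4) = 311.9 K.
ΔT = T_surf − T_eq = 507 − 311.9.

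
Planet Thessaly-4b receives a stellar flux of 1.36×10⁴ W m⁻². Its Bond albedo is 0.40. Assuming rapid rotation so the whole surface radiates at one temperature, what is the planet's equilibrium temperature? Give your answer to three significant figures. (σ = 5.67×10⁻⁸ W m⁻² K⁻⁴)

T_eq ≈ 436 K

Energy balance: absorbed = emitted ⇒ πR²·S(1−A) = 4πR²·σT_eq⁴, so T_eq⁴ = S(1−A)/(4σ).
T_eq = [1.36×10⁴ × 0.60 / (4 × 5.67×10⁻⁸)]^(1/4) = (3.60×10¹⁰)^(1/4) = 436 K.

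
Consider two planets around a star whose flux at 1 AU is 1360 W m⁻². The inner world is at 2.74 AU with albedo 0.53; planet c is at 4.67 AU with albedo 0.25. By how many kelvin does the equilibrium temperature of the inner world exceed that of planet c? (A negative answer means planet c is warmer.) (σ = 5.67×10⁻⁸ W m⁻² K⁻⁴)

T_eq = [S₀(1−A)/(4σd²)]^(1/4), so T ∝ (1−A)^(1/4) / √d.
T₁ = [1360×0.47/(4×5.67×10⁻⁸×2.74²)]^(1/4) = 139.19 K.
T₂ = [1360×0.75/(4×5.67×10⁻⁸×4.67²)]^(1/4) = 119.83 K.

ΔT ≈ 19.4 K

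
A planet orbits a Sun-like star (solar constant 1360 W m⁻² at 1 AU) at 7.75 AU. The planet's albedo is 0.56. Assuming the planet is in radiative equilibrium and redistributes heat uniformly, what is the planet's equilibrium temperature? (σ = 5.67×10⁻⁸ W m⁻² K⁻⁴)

T_eq ≈ 81.4 K

Flux at 7.75 AU: S = 1360/7.75² = 22.6 W m⁻².
Energy balance: absorbed = emitted ⇒ πR²·S(1−A) = 4πR²·σT_eq⁴, so T_eq⁴ = S(1−A)/(4σ).
T_eq = [22.6 × 0.44 / (4 × 5.67×10⁻⁸)]^(1/4) = (4.39×10⁷)^(1/4) = 81.4 K.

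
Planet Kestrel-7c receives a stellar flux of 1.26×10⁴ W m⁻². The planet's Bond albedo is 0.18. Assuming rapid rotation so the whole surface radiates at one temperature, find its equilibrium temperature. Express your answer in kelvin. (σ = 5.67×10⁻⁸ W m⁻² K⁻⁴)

Energy balance: absorbed = emitted ⇒ πR²·S(1−A) = 4πR²·σT_eq⁴, so T_eq⁴ = S(1−A)/(4σ).
T_eq = [1.26×10⁴ × 0.82 / (4 × 5.67×10⁻⁸)]^(1/4) = (4.56×10¹⁰)^(1/4) = 462 K.

T_eq ≈ 462 K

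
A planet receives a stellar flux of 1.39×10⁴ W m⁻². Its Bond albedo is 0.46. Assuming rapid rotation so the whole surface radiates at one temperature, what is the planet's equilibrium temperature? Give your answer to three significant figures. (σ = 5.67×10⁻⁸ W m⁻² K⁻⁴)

T_eq ≈ 427 K

Energy balance: absorbed = emitted ⇒ πR²·S(1−A) = 4πR²·σT_eq⁴, so T_eq⁴ = S(1−A)/(4σ).
T_eq = [1.39×10⁴ × 0.54 / (4 × 5.67×10⁻⁸)]^(1/4) = (3.31×10¹⁰)^(1/4) = 427 K.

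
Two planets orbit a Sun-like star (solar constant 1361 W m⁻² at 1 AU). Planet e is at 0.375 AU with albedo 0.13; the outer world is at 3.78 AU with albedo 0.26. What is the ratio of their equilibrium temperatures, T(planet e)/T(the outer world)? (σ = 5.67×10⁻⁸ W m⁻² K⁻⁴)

T_eq = [S₀(1−A)/(4σd²)]^(1/4), so T ∝ (1−A)^(1/4) / √d.
T₁ = [1361×0.87/(4×5.67×10⁻⁸×0.375²)]^(1/4) = 438.95 K.
T₂ = [1361×0.74/(4×5.67×10⁻⁸×3.78²)]^(1/4) = 132.77 K.

T₁/T₂ ≈ 3.306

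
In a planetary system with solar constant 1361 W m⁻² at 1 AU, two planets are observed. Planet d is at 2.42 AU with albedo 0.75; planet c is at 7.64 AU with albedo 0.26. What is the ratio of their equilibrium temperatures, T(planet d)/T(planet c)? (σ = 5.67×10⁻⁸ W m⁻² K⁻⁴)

T₁/T₂ ≈ 1.355

T_eq = [S₀(1−A)/(4σd²)]^(1/4), so T ∝ (1−A)^(1/4) / √d.
T₁ = [1361×0.25/(4×5.67×10⁻⁸×2.42²)]^(1/4) = 126.51 K.
T₂ = [1361×0.74/(4×5.67×10⁻⁸×7.64²)]^(1/4) = 93.39 K.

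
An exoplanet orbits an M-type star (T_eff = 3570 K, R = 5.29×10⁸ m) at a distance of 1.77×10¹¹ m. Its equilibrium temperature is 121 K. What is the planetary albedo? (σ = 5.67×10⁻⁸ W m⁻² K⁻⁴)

A ≈ 0.41

L = 4πR_⋆²σT_⋆⁴ = 4π(5.29×10⁸)² × 5.67×10⁻⁸ × (3570)⁴ = 3.24×10²⁵ W.
S = L/(4πd²) = 82.3 W m⁻².
From T_eq⁴ = S(1−A)/(4σ): 1−A = 4σT_eq⁴/S.
1−A = 4 × 5.67×10⁻⁸ × (121)⁴ / 82.3 = 0.591.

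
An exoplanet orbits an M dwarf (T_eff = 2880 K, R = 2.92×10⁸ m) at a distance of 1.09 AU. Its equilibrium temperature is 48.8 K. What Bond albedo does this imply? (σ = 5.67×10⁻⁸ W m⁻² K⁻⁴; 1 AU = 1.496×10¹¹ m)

A ≈ 0.90

d = 1.09 AU = 1.63×10¹¹ m.
L = 4πR_⋆²σT_⋆⁴ = 4π(2.92×10⁸)² × 5.67×10⁻⁸ × (2880)⁴ = 4.18×10²⁴ W.
S = L/(4πd²) = 12.5 W m⁻².
From T_eq⁴ = S(1−A)/(4σ): 1−A = 4σT_eq⁴/S.
1−A = 4 × 5.67×10⁻⁸ × (48.8)⁴ / 12.5 = 0.103.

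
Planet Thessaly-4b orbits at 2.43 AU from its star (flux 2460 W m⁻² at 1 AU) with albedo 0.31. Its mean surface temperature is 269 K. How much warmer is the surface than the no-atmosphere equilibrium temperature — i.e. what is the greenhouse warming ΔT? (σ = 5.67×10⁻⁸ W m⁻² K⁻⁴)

ΔT ≈ 80.3 K

S = 2460/2.43² = 416.6 W m⁻².
T_eq = [S(1−A)/(4σ)]^(1/4) = [416.6×0.69/(4×5.67×10⁻⁸)]^(1/4) = 188.7 K.
ΔT = T_surf − T_eq = 269 − 188.7.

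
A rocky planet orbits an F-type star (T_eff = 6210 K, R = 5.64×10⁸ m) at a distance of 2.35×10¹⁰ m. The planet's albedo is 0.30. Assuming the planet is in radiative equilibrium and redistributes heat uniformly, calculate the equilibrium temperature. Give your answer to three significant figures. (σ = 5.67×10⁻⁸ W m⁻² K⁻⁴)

L = 4πR_⋆²σT_⋆⁴ = 4π(5.64×10⁸)² × 5.67×10⁻⁸ × (6210)⁴ = 3.37×10²⁶ W.
S = L/(4πd²) = 4.86×10⁴ W m⁻².
Energy balance: absorbed = emitted ⇒ πR²·S(1−A) = 4πR²·σT_eq⁴, so T_eq⁴ = S(1−A)/(4σ).
T_eq = [4.86×10⁴ × 0.70 / (4 × 5.67×10⁻⁸)]^(1/4) = (1.50×10¹¹)^(1/4) = 622 K.

T_eq ≈ 622 K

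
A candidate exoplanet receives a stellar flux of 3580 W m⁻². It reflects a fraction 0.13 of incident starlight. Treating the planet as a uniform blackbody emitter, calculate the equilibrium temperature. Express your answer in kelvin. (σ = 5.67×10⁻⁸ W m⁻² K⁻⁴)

T_eq ≈ 342 K

Energy balance: absorbed = emitted ⇒ πR²·S(1−A) = 4πR²·σT_eq⁴, so T_eq⁴ = S(1−A)/(4σ).
T_eq = [3580 × 0.87 / (4 × 5.67×10⁻⁸)]^(1/4) = (1.37×10¹⁰)^(1/4) = 342 K.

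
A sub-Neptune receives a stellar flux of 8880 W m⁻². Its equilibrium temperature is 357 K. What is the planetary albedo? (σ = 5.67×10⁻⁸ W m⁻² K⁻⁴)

A ≈ 0.59

From T_eq⁴ = S(1−A)/(4σ): 1−A = 4σT_eq⁴/S.
1−A = 4 × 5.67×10⁻⁸ × (357)⁴ / 8880 = 0.415.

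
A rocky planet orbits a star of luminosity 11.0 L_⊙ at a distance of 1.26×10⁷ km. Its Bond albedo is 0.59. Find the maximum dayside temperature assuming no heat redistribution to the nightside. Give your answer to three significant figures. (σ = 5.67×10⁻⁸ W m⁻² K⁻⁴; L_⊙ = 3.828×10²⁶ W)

T_ss ≈ 1980 K

d = 1.26×10⁷ km = 1.26×10¹⁰ m.
L = 11.0 × 3.828×10²⁶ = 4.21×10²⁷ W.
Flux: S = L/(4πd²) = 4.21×10²⁷/(4π×(1.26×10¹⁰)²) = 2.11×10⁶ W m⁻².
With no redistribution each surface element balances locally: S(1−A) = σT⁴.
T = [2.11×10⁶ × 0.41 / 5.67×10⁻⁸]^(1/4) = (1.53×10¹³)^(1/4) = 1980 K.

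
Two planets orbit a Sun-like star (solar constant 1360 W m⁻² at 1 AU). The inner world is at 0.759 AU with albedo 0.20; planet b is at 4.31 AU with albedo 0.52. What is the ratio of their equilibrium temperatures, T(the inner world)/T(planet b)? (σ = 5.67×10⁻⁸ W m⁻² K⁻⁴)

T₁/T₂ ≈ 2.708

T_eq = [S₀(1−A)/(4σd²)]^(1/4), so T ∝ (1−A)^(1/4) / √d.
T₁ = [1360×0.80/(4×5.67×10⁻⁸×0.759²)]^(1/4) = 302.08 K.
T₂ = [1360×0.48/(4×5.67×10⁻⁸×4.31²)]^(1/4) = 111.57 K.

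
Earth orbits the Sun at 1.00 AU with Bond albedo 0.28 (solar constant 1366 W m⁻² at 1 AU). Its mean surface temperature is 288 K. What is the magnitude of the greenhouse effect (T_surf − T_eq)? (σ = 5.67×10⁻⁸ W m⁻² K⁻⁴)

ΔT ≈ 31.4 K

S = 1366/1.00² = 1366 W m⁻².
T_eq = [S(1−A)/(4σ)]^(1/4) = [1366×0.72/(4×5.67×10⁻⁸)]^(1/4) = 256.6 K.
ΔT = T_surf − T_eq = 288 − 256.6.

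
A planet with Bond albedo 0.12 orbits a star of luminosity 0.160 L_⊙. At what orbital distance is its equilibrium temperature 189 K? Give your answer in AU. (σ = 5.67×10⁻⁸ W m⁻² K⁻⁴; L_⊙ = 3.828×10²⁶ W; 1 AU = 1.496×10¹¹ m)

L = 0.160 × 3.828×10²⁶ = 6.12×10²⁵ W.
From T_eq⁴ = L(1−A)/(16πσd²): d = √[L(1−A)/(16πσT_eq⁴)].
d = √[6.12×10²⁵ × 0.88 / (16π × 5.67×10⁻⁸ × (189)⁴)] = 1.22×10¹¹ m = 0.814 AU.

d ≈ 0.814 AU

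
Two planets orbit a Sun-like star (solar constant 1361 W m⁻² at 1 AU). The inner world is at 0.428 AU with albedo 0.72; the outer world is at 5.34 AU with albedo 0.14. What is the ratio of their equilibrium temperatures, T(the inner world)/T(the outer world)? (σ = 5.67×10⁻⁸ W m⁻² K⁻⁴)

T_eq = [S₀(1−A)/(4σd²)]^(1/4), so T ∝ (1−A)^(1/4) / √d.
T₁ = [1361×0.28/(4×5.67×10⁻⁸×0.428²)]^(1/4) = 309.47 K.
T₂ = [1361×0.86/(4×5.67×10⁻⁸×5.34²)]^(1/4) = 115.99 K.

T₁/T₂ ≈ 2.668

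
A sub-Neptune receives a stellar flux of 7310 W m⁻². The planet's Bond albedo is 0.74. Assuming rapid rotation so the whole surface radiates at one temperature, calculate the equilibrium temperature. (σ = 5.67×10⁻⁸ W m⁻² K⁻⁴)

T_eq ≈ 303 K

Energy balance: absorbed = emitted ⇒ πR²·S(1−A) = 4πR²·σT_eq⁴, so T_eq⁴ = S(1−A)/(4σ).
T_eq = [7310 × 0.26 / (4 × 5.67×10⁻⁸)]^(1/4) = (8.38×10⁹)^(1/4) = 303 K.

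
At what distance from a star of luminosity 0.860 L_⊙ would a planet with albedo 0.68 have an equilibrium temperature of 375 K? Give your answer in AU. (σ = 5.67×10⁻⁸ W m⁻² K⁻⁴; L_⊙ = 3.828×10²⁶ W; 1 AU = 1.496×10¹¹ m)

d ≈ 0.289 AU

L = 0.860 × 3.828×10²⁶ = 3.29×10²⁶ W.
From T_eq⁴ = L(1−A)/(16πσd²): d = √[L(1−A)/(16πσT_eq⁴)].
d = √[3.29×10²⁶ × 0.32 / (16π × 5.67×10⁻⁸ × (375)⁴)] = 4.32×10¹⁰ m = 0.289 AU.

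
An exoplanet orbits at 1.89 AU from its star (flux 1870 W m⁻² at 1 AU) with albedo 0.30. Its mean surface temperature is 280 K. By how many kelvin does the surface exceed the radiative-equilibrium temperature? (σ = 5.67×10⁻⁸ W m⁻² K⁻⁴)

S = 1870/1.89² = 523.5 W m⁻².
T_eq = [S(1−A)/(4σ)]^(1/4) = [523.5×0.70/(4×5.67×10⁻⁸)]^(1/4) = 200.5 K.
ΔT = T_surf − T_eq = 280 − 200.5.

ΔT ≈ 79.5 K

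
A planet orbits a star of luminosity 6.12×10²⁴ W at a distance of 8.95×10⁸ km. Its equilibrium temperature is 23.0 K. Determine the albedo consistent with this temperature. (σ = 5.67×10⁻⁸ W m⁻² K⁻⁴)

A ≈ 0.90

d = 8.95×10⁸ km = 8.95×10¹¹ m.
Flux: S = L/(4πd²) = 6.12×10²⁴/(4π×(8.95×10¹¹)²) = 0.608 W m⁻².
From T_eq⁴ = S(1−A)/(4σ): 1−A = 4σT_eq⁴/S.
1−A = 4 × 5.67×10⁻⁸ × (23.0)⁴ / 0.608 = 0.104.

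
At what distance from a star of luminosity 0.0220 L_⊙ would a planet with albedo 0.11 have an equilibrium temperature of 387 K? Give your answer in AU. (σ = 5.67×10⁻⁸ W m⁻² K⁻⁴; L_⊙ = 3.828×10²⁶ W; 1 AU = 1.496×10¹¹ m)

L = 0.0220 × 3.828×10²⁶ = 8.42×10²⁴ W.
From T_eq⁴ = L(1−A)/(16πσd²): d = √[L(1−A)/(16πσT_eq⁴)].
d = √[8.42×10²⁴ × 0.89 / (16π × 5.67×10⁻⁸ × (387)⁴)] = 1.08×10¹⁰ m = 0.0724 AU.

d ≈ 0.0724 AU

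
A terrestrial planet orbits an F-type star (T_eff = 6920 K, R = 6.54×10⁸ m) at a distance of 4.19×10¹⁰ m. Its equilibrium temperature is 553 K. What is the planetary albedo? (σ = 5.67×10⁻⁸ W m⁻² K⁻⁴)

L = 4πR_⋆²σT_⋆⁴ = 4π(6.54×10⁸)² × 5.67×10⁻⁸ × (6920)⁴ = 6.99×10²⁶ W.
S = L/(4πd²) = 3.17×10⁴ W m⁻².
From T_eq⁴ = S(1−A)/(4σ): 1−A = 4σT_eq⁴/S.
1−A = 4 × 5.67×10⁻⁸ × (553)⁴ / 3.17×10⁴ = 0.670.

A ≈ 0.33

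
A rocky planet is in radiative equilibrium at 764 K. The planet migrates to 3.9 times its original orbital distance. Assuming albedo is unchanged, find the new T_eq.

T_eq ≈ 387 K

T_eq ∝ L^(1/4) · d^(−1/2).
T′ = 764 / 3.9^(1/2) = 387 K.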